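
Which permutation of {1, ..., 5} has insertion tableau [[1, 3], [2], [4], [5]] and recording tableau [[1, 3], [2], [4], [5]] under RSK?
Reverse the RSK construction: for i from n down to 1, find the cell of Q containing i, remove the entry at that cell from P, and reverse-bump it up through P; the value ejected from row 1 is w(i).

Step i=5: Q has 5 at row 4, column 1; remove 5 from row 4 of P and reverse-bump: 5 enters row 3 and ejects 4; 4 enters row 2 and ejects 2; 2 enters row 1 and ejects 1. So w(5) = 1. P is now [[2, 3], [4], [5]].
Step i=4: Q has 4 at row 3, column 1; remove 5 from row 3 of P and reverse-bump: 5 enters row 2 and ejects 4; 4 enters row 1 and ejects 3. So w(4) = 3. P is now [[2, 4], [5]].
Step i=3: Q has 3 at row 1, column 2; remove that cell from P, ejecting 4. So w(3) = 4. P is now [[2], [5]].
Step i=2: Q has 2 at row 2, column 1; remove 5 from row 2 of P and reverse-bump: 5 enters row 1 and ejects 2. So w(2) = 2. P is now [[5]].
Step i=1: Q has 1 at row 1, column 1; remove that cell from P, ejecting 5. So w(1) = 5. P is now [].

So w = 5 2 4 3 1.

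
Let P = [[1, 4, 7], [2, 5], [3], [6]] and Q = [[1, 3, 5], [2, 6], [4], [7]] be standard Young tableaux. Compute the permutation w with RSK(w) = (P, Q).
6 3 5 2 7 4 1

Reverse the RSK construction: for i from n down to 1, find the cell of Q containing i, remove the entry at that cell from P, and reverse-bump it up through P; the value ejected from row 1 is w(i).

Step i=7: Q has 7 at row 4, column 1; remove 6 from row 4 of P and reverse-bump: 6 enters row 3 and ejects 3; 3 enters row 2 and ejects 2; 2 enters row 1 and ejects 1. So w(7) = 1. P is now [[2, 4, 7], [3, 5], [6]].
Step i=6: Q has 6 at row 2, column 2; remove 5 from row 2 of P and reverse-bump: 5 enters row 1 and ejects 4. So w(6) = 4. P is now [[2, 5, 7], [3], [6]].
Step i=5: Q has 5 at row 1, column 3; remove that cell from P, ejecting 7. So w(5) = 7. P is now [[2, 5], [3], [6]].
Step i=4: Q has 4 at row 3, column 1; remove 6 from row 3 of P and reverse-bump: 6 enters row 2 and ejects 3; 3 enters row 1 and ejects 2. So w(4) = 2. P is now [[3, 5], [6]].
Step i=3: Q has 3 at row 1, column 2; remove that cell from P, ejecting 5. So w(3) = 5. P is now [[3], [6]].
Step i=2: Q has 2 at row 2, column 1; remove 6 from row 2 of P and reverse-bump: 6 enters row 1 and ejects 3. So w(2) = 3. P is now [[6]].
Step i=1: Q has 1 at row 1, column 1; remove that cell from P, ejecting 6. So w(1) = 6. P is now [].

So w = 6 3 5 2 7 4 1.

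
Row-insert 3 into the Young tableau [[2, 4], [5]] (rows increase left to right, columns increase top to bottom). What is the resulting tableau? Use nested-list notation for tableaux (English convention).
In row 1, 3 replaces 4 (the leftmost entry greater than 3); 4 is bumped to row 2. In row 2, 4 replaces 5 (the leftmost entry greater than 4); 5 is bumped to row 3. 5 starts a new row 3. The new tableau is [[2, 3], [4], [5]].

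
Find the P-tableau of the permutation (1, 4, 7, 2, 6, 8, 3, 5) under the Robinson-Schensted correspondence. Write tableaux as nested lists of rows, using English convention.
Insert 1: appended to row 1. P = [[1]].
Insert 4: appended to row 1. P = [[1, 4]].
Insert 7: appended to row 1. P = [[1, 4, 7]].
Insert 2: 2 bumps 4 from row 1; 4 starts row 2. P = [[1, 2, 7], [4]].
Insert 6: 6 bumps 7 from row 1; 7 appends to row 2. P = [[1, 2, 6], [4, 7]].
Insert 8: appended to row 1. P = [[1, 2, 6, 8], [4, 7]].
Insert 3: 3 bumps 6 from row 1; 6 bumps 7 from row 2; 7 starts row 3. P = [[1, 2, 3, 8], [4, 6], [7]].
Insert 5: 5 bumps 8 from row 1; 8 appends to row 2. P = [[1, 2, 3, 5], [4, 6, 8], [7]].

So P = [[1, 2, 3, 5], [4, 6, 8], [7]].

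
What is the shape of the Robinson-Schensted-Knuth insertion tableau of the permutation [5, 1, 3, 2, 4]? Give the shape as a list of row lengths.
[3, 1, 1]

Row-insert each entry into an empty tableau.

After inserting 5: P = [[5]].
After inserting 1: P = [[1], [5]].
After inserting 3: P = [[1, 3], [5]].
After inserting 2: P = [[1, 2], [3], [5]].
After inserting 4: P = [[1, 2, 4], [3], [5]].

The final insertion tableau P = [[1, 2, 4], [3], [5]] has shape [3, 1, 1].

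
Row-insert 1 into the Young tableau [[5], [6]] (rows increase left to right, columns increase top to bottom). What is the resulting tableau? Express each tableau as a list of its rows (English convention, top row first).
[[1], [5], [6]]

In row 1, 1 replaces 5 (the leftmost entry greater than 1); 5 is bumped to row 2. In row 2, 5 replaces 6 (the leftmost entry greater than 5); 6 is bumped to row 3. 6 starts a new row 3. The new tableau is [[1], [5], [6]].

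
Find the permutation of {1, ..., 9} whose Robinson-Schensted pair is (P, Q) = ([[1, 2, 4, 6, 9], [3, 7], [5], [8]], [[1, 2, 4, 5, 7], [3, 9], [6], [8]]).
1 8 3 5 7 4 9 2 6

Reverse the RSK construction: for i from n down to 1, find the cell of Q containing i, remove the entry at that cell from P, and reverse-bump it up through P; the value ejected from row 1 is w(i).

Step i=9: Q has 9 at row 2, column 2; remove 7 from row 2 of P and reverse-bump: 7 enters row 1 and ejects 6. So w(9) = 6. P is now [[1, 2, 4, 7, 9], [3], [5], [8]].
Step i=8: Q has 8 at row 4, column 1; remove 8 from row 4 of P and reverse-bump: 8 enters row 3 and ejects 5; 5 enters row 2 and ejects 3; 3 enters row 1 and ejects 2. So w(8) = 2. P is now [[1, 3, 4, 7, 9], [5], [8]].
Step i=7: Q has 7 at row 1, column 5; remove that cell from P, ejecting 9. So w(7) = 9. P is now [[1, 3, 4, 7], [5], [8]].
Step i=6: Q has 6 at row 3, column 1; remove 8 from row 3 of P and reverse-bump: 8 enters row 2 and ejects 5; 5 enters row 1 and ejects 4. So w(6) = 4. P is now [[1, 3, 5, 7], [8]].
Step i=5: Q has 5 at row 1, column 4; remove that cell from P, ejecting 7. So w(5) = 7. P is now [[1, 3, 5], [8]].
Step i=4: Q has 4 at row 1, column 3; remove that cell from P, ejecting 5. So w(4) = 5. P is now [[1, 3], [8]].
Step i=3: Q has 3 at row 2, column 1; remove 8 from row 2 of P and reverse-bump: 8 enters row 1 and ejects 3. So w(3) = 3. P is now [[1, 8]].
Step i=2: Q has 2 at row 1, column 2; remove that cell from P, ejecting 8. So w(2) = 8. P is now [[1]].
Step i=1: Q has 1 at row 1, column 1; remove that cell from P, ejecting 1. So w(1) = 1. P is now [].

So w = 1 8 3 5 7 4 9 2 6.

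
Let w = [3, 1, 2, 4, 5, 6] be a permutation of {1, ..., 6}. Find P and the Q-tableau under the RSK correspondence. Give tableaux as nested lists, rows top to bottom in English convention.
Insert each entry of the permutation into P by Schensted row insertion, recording in Q the position of each new cell.

Insert 3: appended to row 1. P = [[3]].
Insert 1: 1 bumps 3 from row 1; 3 starts row 2. P = [[1], [3]].
Insert 2: appended to row 1. P = [[1, 2], [3]].
Insert 4: appended to row 1. P = [[1, 2, 4], [3]].
Insert 5: appended to row 1. P = [[1, 2, 4, 5], [3]].
Insert 6: appended to row 1. P = [[1, 2, 4, 5, 6], [3]].

So P = [[1, 2, 4, 5, 6], [3]], Q = [[1, 3, 4, 5, 6], [2]].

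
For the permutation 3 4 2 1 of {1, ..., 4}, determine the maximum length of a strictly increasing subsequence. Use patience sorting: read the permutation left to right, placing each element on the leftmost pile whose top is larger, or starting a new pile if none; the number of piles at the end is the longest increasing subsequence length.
3: new pile. tops = [3]
4: new pile. tops = [3, 4]
2: onto pile 1 (replacing 3). tops = [2, 4]
1: onto pile 1 (replacing 2). tops = [1, 4]

2 piles, so the longest increasing subsequence has length 2.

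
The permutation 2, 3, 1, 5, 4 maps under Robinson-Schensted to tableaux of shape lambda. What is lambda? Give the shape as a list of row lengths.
[3, 2]

Row-insert each entry into an empty tableau.

After inserting 2: P = [[2]].
After inserting 3: P = [[2, 3]].
After inserting 1: P = [[1, 3], [2]].
After inserting 5: P = [[1, 3, 5], [2]].
After inserting 4: P = [[1, 3, 4], [2, 5]].

The final insertion tableau P = [[1, 3, 4], [2, 5]] has shape [3, 2].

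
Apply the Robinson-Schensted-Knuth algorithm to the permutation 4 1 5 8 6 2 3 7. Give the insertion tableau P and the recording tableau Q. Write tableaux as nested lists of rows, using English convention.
P = [[1, 2, 3, 7], [4, 5, 6], [8]], Q = [[1, 3, 4, 8], [2, 5, 7], [6]]

Insert each entry of the permutation into P by Schensted row insertion, recording in Q the position of each new cell.

Insert 4: appended to row 1. P = [[4]], Q = [[1]].
Insert 1: 1 bumps 4 from row 1; 4 starts row 2. P = [[1], [4]], Q = [[1], [2]].
Insert 5: appended to row 1. P = [[1, 5], [4]], Q = [[1, 3], [2]].
Insert 8: appended to row 1. P = [[1, 5, 8], [4]], Q = [[1, 3, 4], [2]].
Insert 6: 6 bumps 8 from row 1; 8 appends to row 2. P = [[1, 5, 6], [4, 8]], Q = [[1, 3, 4], [2, 5]].
Insert 2: 2 bumps 5 from row 1; 5 bumps 8 from row 2; 8 starts row 3. P = [[1, 2, 6], [4, 5], [8]], Q = [[1, 3, 4], [2, 5], [6]].
Insert 3: 3 bumps 6 from row 1; 6 appends to row 2. P = [[1, 2, 3], [4, 5, 6], [8]], Q = [[1, 3, 4], [2, 5, 7], [6]].
Insert 7: appended to row 1. P = [[1, 2, 3, 7], [4, 5, 6], [8]], Q = [[1, 3, 4, 8], [2, 5, 7], [6]].

So P = [[1, 2, 3, 7], [4, 5, 6], [8]], Q = [[1, 3, 4, 8], [2, 5, 7], [6]].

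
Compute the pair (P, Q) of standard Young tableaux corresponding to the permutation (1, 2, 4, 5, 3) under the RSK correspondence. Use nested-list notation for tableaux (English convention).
P = [[1, 2, 3, 5], [4]], Q = [[1, 2, 3, 4], [5]]

Insert each entry of the permutation into P by Schensted row insertion, recording in Q the position of each new cell.

After inserting 1: P = [[1]].
After inserting 2: P = [[1, 2]].
After inserting 4: P = [[1, 2, 4]].
After inserting 5: P = [[1, 2, 4, 5]].
After inserting 3: P = [[1, 2, 3, 5], [4]].

So P = [[1, 2, 3, 5], [4]], Q = [[1, 2, 3, 4], [5]].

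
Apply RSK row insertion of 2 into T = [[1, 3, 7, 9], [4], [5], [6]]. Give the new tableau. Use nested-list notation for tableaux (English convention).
In row 1, 2 replaces 3 (the leftmost entry greater than 2); 3 is bumped to row 2. In row 2, 3 replaces 4 (the leftmost entry greater than 3); 4 is bumped to row 3. In row 3, 4 replaces 5 (the leftmost entry greater than 4); 5 is bumped to row 4. In row 4, 5 replaces 6 (the leftmost entry greater than 5); 6 is bumped to row 5. 6 starts a new row 5. The new tableau is [[1, 2, 7, 9], [3], [4], [5], [6]].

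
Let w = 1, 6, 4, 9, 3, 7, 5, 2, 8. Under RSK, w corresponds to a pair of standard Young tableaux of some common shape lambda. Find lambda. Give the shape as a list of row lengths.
[4, 2, 2, 1]

Row-insert each entry into an empty tableau.

After inserting 1: P = [[1]].
After inserting 6: P = [[1, 6]].
After inserting 4: P = [[1, 4], [6]].
After inserting 9: P = [[1, 4, 9], [6]].
After inserting 3: P = [[1, 3, 9], [4], [6]].
After inserting 7: P = [[1, 3, 7], [4, 9], [6]].
After inserting 5: P = [[1, 3, 5], [4, 7], [6, 9]].
After inserting 2: P = [[1, 2, 5], [3, 7], [4, 9], [6]].
After inserting 8: P = [[1, 2, 5, 8], [3, 7], [4, 9], [6]].

The final insertion tableau P = [[1, 2, 5, 8], [3, 7], [4, 9], [6]] has shape [4, 2, 2, 1].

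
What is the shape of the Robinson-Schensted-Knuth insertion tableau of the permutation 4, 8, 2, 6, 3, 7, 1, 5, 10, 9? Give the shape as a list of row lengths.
Row-insert each entry into an empty tableau.

After inserting 4: P = [[4]].
After inserting 8: P = [[4, 8]].
After inserting 2: P = [[2, 8], [4]].
After inserting 6: P = [[2, 6], [4, 8]].
After inserting 3: P = [[2, 3], [4, 6], [8]].
After inserting 7: P = [[2, 3, 7], [4, 6], [8]].
After inserting 1: P = [[1, 3, 7], [2, 6], [4], [8]].
After inserting 5: P = [[1, 3, 5], [2, 6, 7], [4], [8]].
After inserting 10: P = [[1, 3, 5, 10], [2, 6, 7], [4], [8]].
After inserting 9: P = [[1, 3, 5, 9], [2, 6, 7, 10], [4], [8]].

The final insertion tableau P = [[1, 3, 5, 9], [2, 6, 7, 10], [4], [8]] has shape [4, 4, 1, 1].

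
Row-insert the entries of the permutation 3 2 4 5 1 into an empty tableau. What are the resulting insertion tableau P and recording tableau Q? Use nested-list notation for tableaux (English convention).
Insert each entry of the permutation into P by Schensted row insertion, recording in Q the position of each new cell.

Insert 3: appended to row 1. P = [[3]], Q = [[1]].
Insert 2: 2 bumps 3 from row 1; 3 starts row 2. P = [[2], [3]], Q = [[1], [2]].
Insert 4: appended to row 1. P = [[2, 4], [3]], Q = [[1, 3], [2]].
Insert 5: appended to row 1. P = [[2, 4, 5], [3]], Q = [[1, 3, 4], [2]].
Insert 1: 1 bumps 2 from row 1; 2 bumps 3 from row 2; 3 starts row 3. P = [[1, 4, 5], [2], [3]], Q = [[1, 3, 4], [2], [5]].

So P = [[1, 4, 5], [2], [3]], Q = [[1, 3, 4], [2], [5]].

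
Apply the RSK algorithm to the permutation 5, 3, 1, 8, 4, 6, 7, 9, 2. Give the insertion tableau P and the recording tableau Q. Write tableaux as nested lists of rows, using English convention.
P = [[1, 2, 6, 7, 9], [3, 4], [5, 8]], Q = [[1, 4, 6, 7, 8], [2, 5], [3, 9]]

Insert each entry of the permutation into P by Schensted row insertion, recording in Q the position of each new cell.

Insert 5: appended to row 1. P = [[5]], Q = [[1]].
Insert 3: 3 bumps 5 from row 1; 5 starts row 2. P = [[3], [5]], Q = [[1], [2]].
Insert 1: 1 bumps 3 from row 1; 3 bumps 5 from row 2; 5 starts row 3. P = [[1], [3], [5]], Q = [[1], [2], [3]].
Insert 8: appended to row 1. P = [[1, 8], [3], [5]], Q = [[1, 4], [2], [3]].
Insert 4: 4 bumps 8 from row 1; 8 appends to row 2. P = [[1, 4], [3, 8], [5]], Q = [[1, 4], [2, 5], [3]].
Insert 6: appended to row 1. P = [[1, 4, 6], [3, 8], [5]], Q = [[1, 4, 6], [2, 5], [3]].
Insert 7: appended to row 1. P = [[1, 4, 6, 7], [3, 8], [5]], Q = [[1, 4, 6, 7], [2, 5], [3]].
Insert 9: appended to row 1. P = [[1, 4, 6, 7, 9], [3, 8], [5]], Q = [[1, 4, 6, 7, 8], [2, 5], [3]].
Insert 2: 2 bumps 4 from row 1; 4 bumps 8 from row 2; 8 appends to row 3. P = [[1, 2, 6, 7, 9], [3, 4], [5, 8]], Q = [[1, 4, 6, 7, 8], [2, 5], [3, 9]].

So P = [[1, 2, 6, 7, 9], [3, 4], [5, 8]], Q = [[1, 4, 6, 7, 8], [2, 5], [3, 9]].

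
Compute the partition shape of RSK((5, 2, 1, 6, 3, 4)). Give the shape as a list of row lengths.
Row-insert each entry into an empty tableau.

After inserting 5: P = [[5]].
After inserting 2: P = [[2], [5]].
After inserting 1: P = [[1], [2], [5]].
After inserting 6: P = [[1, 6], [2], [5]].
After inserting 3: P = [[1, 3], [2, 6], [5]].
After inserting 4: P = [[1, 3, 4], [2, 6], [5]].

The final insertion tableau P = [[1, 3, 4], [2, 6], [5]] has shape [3, 2, 1].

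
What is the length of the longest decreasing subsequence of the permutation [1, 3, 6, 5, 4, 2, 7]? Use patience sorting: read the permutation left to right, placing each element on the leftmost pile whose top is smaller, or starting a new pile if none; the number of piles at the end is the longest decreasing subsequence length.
1: new pile. tops = [1]
3: onto pile 1 (replacing 1). tops = [3]
6: onto pile 1 (replacing 3). tops = [6]
5: new pile. tops = [6, 5]
4: new pile. tops = [6, 5, 4]
2: new pile. tops = [6, 5, 4, 2]
7: onto pile 1 (replacing 6). tops = [7, 5, 4, 2]

4 piles, so the longest decreasing subsequence has length 4.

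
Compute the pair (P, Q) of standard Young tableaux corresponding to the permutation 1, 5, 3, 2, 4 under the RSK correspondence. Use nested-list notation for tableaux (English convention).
Insert each entry of the permutation into P by Schensted row insertion, recording in Q the position of each new cell.

Insert 1: appended to row 1. P = [[1]].
Insert 5: appended to row 1. P = [[1, 5]].
Insert 3: 3 bumps 5 from row 1; 5 starts row 2. P = [[1, 3], [5]].
Insert 2: 2 bumps 3 from row 1; 3 bumps 5 from row 2; 5 starts row 3. P = [[1, 2], [3], [5]].
Insert 4: appended to row 1. P = [[1, 2, 4], [3], [5]].

So P = [[1, 2, 4], [3], [5]], Q = [[1, 2, 5], [3], [4]].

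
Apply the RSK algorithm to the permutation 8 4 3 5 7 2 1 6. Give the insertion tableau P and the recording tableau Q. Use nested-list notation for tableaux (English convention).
Insert each entry of the permutation into P by Schensted row insertion, recording in Q the position of each new cell.

Insert 8: appended to row 1. P = [[8]].
Insert 4: 4 bumps 8 from row 1; 8 starts row 2. P = [[4], [8]].
Insert 3: 3 bumps 4 from row 1; 4 bumps 8 from row 2; 8 starts row 3. P = [[3], [4], [8]].
Insert 5: appended to row 1. P = [[3, 5], [4], [8]].
Insert 7: appended to row 1. P = [[3, 5, 7], [4], [8]].
Insert 2: 2 bumps 3 from row 1; 3 bumps 4 from row 2; 4 bumps 8 from row 3; 8 starts row 4. P = [[2, 5, 7], [3], [4], [8]].
Insert 1: 1 bumps 2 from row 1; 2 bumps 3 from row 2; 3 bumps 4 from row 3; 4 bumps 8 from row 4; 8 starts row 5. P = [[1, 5, 7], [2], [3], [4], [8]].
Insert 6: 6 bumps 7 from row 1; 7 appends to row 2. P = [[1, 5, 6], [2, 7], [3], [4], [8]].

So P = [[1, 5, 6], [2, 7], [3], [4], [8]], Q = [[1, 4, 5], [2, 8], [3], [6], [7]].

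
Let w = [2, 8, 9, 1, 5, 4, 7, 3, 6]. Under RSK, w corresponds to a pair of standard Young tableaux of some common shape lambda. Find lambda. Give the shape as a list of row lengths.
[3, 3, 2, 1]

RSK row insertion gives P = [[1, 3, 6], [2, 4, 7], [5, 9], [8]], which has shape [3, 3, 2, 1].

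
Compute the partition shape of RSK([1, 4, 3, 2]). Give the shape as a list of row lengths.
[2, 1, 1]

Row-insert each entry into an empty tableau.

After inserting 1: P = [[1]].
After inserting 4: P = [[1, 4]].
After inserting 3: P = [[1, 3], [4]].
After inserting 2: P = [[1, 2], [3], [4]].

The final insertion tableau P = [[1, 2], [3], [4]] has shape [2, 1, 1].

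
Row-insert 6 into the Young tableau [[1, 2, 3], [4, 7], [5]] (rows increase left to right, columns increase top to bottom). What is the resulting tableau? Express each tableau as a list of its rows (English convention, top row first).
[[1, 2, 3, 6], [4, 7], [5]]

6 is larger than every entry of row 1, so it is appended to row 1. The new tableau is [[1, 2, 3, 6], [4, 7], [5]].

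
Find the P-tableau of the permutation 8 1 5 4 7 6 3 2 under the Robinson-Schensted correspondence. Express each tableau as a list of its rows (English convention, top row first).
P = [[1, 2, 6], [3, 7], [4], [5], [8]]

Insert 8: appended to row 1. P = [[8]].
Insert 1: 1 bumps 8 from row 1; 8 starts row 2. P = [[1], [8]].
Insert 5: appended to row 1. P = [[1, 5], [8]].
Insert 4: 4 bumps 5 from row 1; 5 bumps 8 from row 2; 8 starts row 3. P = [[1, 4], [5], [8]].
Insert 7: appended to row 1. P = [[1, 4, 7], [5], [8]].
Insert 6: 6 bumps 7 from row 1; 7 appends to row 2. P = [[1, 4, 6], [5, 7], [8]].
Insert 3: 3 bumps 4 from row 1; 4 bumps 5 from row 2; 5 bumps 8 from row 3; 8 starts row 4. P = [[1, 3, 6], [4, 7], [5], [8]].
Insert 2: 2 bumps 3 from row 1; 3 bumps 4 from row 2; 4 bumps 5 from row 3; 5 bumps 8 from row 4; 8 starts row 5. P = [[1, 2, 6], [3, 7], [4], [5], [8]].

So P = [[1, 2, 6], [3, 7], [4], [5], [8]].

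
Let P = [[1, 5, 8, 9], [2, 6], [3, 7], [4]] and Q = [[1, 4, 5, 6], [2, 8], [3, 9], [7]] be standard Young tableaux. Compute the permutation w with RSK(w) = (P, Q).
Reverse the RSK construction: for i from n down to 1, find the cell of Q containing i, remove the entry at that cell from P, and reverse-bump it up through P; the value ejected from row 1 is w(i).

Step i=9: Q has 9 at row 3, column 2; remove 7 from row 3 of P and reverse-bump: 7 enters row 2 and ejects 6; 6 enters row 1 and ejects 5. So w(9) = 5. P is now [[1, 6, 8, 9], [2, 7], [3], [4]].
Step i=8: Q has 8 at row 2, column 2; remove 7 from row 2 of P and reverse-bump: 7 enters row 1 and ejects 6. So w(8) = 6. P is now [[1, 7, 8, 9], [2], [3], [4]].
Step i=7: Q has 7 at row 4, column 1; remove 4 from row 4 of P and reverse-bump: 4 enters row 3 and ejects 3; 3 enters row 2 and ejects 2; 2 enters row 1 and ejects 1. So w(7) = 1. P is now [[2, 7, 8, 9], [3], [4]].
Step i=6: Q has 6 at row 1, column 4; remove that cell from P, ejecting 9. So w(6) = 9. P is now [[2, 7, 8], [3], [4]].
Step i=5: Q has 5 at row 1, column 3; remove that cell from P, ejecting 8. So w(5) = 8. P is now [[2, 7], [3], [4]].
Step i=4: Q has 4 at row 1, column 2; remove that cell from P, ejecting 7. So w(4) = 7. P is now [[2], [3], [4]].
Step i=3: Q has 3 at row 3, column 1; remove 4 from row 3 of P and reverse-bump: 4 enters row 2 and ejects 3; 3 enters row 1 and ejects 2. So w(3) = 2. P is now [[3], [4]].
Step i=2: Q has 2 at row 2, column 1; remove 4 from row 2 of P and reverse-bump: 4 enters row 1 and ejects 3. So w(2) = 3. P is now [[4]].
Step i=1: Q has 1 at row 1, column 1; remove that cell from P, ejecting 4. So w(1) = 4. P is now [].

So w = 4 3 2 7 8 9 1 6 5.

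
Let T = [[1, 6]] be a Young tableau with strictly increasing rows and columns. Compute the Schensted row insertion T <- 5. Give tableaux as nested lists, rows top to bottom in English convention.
[[1, 5], [6]]

In row 1, 5 replaces 6 (the leftmost entry greater than 5); 6 is bumped to row 2. 6 starts a new row 2. The new tableau is [[1, 5], [6]].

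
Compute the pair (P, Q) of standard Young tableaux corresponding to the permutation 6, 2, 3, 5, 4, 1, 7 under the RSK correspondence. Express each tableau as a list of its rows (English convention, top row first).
P = [[1, 3, 4, 7], [2], [5], [6]], Q = [[1, 3, 4, 7], [2], [5], [6]]

Insert each entry of the permutation into P by Schensted row insertion, recording in Q the position of each new cell.

After inserting 6: P = [[6]].
After inserting 2: P = [[2], [6]].
After inserting 3: P = [[2, 3], [6]].
After inserting 5: P = [[2, 3, 5], [6]].
After inserting 4: P = [[2, 3, 4], [5], [6]].
After inserting 1: P = [[1, 3, 4], [2], [5], [6]].
After inserting 7: P = [[1, 3, 4, 7], [2], [5], [6]].

So P = [[1, 3, 4, 7], [2], [5], [6]], Q = [[1, 3, 4, 7], [2], [5], [6]].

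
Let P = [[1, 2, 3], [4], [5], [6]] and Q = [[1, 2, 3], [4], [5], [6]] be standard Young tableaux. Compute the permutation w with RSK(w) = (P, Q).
1 2 6 5 4 3

Reverse the RSK construction: for i from n down to 1, find the cell of Q containing i, remove the entry at that cell from P, and reverse-bump it up through P; the value ejected from row 1 is w(i).

Step i=6: Q has 6 at row 4, column 1; remove 6 from row 4 of P and reverse-bump: 6 enters row 3 and ejects 5; 5 enters row 2 and ejects 4; 4 enters row 1 and ejects 3. So w(6) = 3. P is now [[1, 2, 4], [5], [6]].
Step i=5: Q has 5 at row 3, column 1; remove 6 from row 3 of P and reverse-bump: 6 enters row 2 and ejects 5; 5 enters row 1 and ejects 4. So w(5) = 4. P is now [[1, 2, 5], [6]].
Step i=4: Q has 4 at row 2, column 1; remove 6 from row 2 of P and reverse-bump: 6 enters row 1 and ejects 5. So w(4) = 5. P is now [[1, 2, 6]].
Step i=3: Q has 3 at row 1, column 3; remove that cell from P, ejecting 6. So w(3) = 6. P is now [[1, 2]].
Step i=2: Q has 2 at row 1, column 2; remove that cell from P, ejecting 2. So w(2) = 2. P is now [[1]].
Step i=1: Q has 1 at row 1, column 1; remove that cell from P, ejecting 1. So w(1) = 1. P is now [].

So w = 1 2 6 5 4 3.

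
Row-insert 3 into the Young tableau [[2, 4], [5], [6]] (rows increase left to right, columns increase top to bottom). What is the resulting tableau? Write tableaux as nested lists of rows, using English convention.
In row 1, 3 replaces 4 (the leftmost entry greater than 3); 4 is bumped to row 2. In row 2, 4 replaces 5 (the leftmost entry greater than 4); 5 is bumped to row 3. In row 3, 5 replaces 6 (the leftmost entry greater than 5); 6 is bumped to row 4. 6 starts a new row 4. The new tableau is [[2, 3], [4], [5], [6]].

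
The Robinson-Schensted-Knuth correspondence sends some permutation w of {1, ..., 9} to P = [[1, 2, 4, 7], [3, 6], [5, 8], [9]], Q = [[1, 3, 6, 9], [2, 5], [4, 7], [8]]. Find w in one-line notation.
5 3 9 1 2 8 6 4 7

Reverse the RSK construction: for i from n down to 1, find the cell of Q containing i, remove the entry at that cell from P, and reverse-bump it up through P; the value ejected from row 1 is w(i).

Step i=9: Q has 9 at row 1, column 4; remove that cell from P, ejecting 7. So w(9) = 7. P is now [[1, 2, 4], [3, 6], [5, 8], [9]].
Step i=8: Q has 8 at row 4, column 1; remove 9 from row 4 of P and reverse-bump: 9 enters row 3 and ejects 8; 8 enters row 2 and ejects 6; 6 enters row 1 and ejects 4. So w(8) = 4. P is now [[1, 2, 6], [3, 8], [5, 9]].
Step i=7: Q has 7 at row 3, column 2; remove 9 from row 3 of P and reverse-bump: 9 enters row 2 and ejects 8; 8 enters row 1 and ejects 6. So w(7) = 6. P is now [[1, 2, 8], [3, 9], [5]].
Step i=6: Q has 6 at row 1, column 3; remove that cell from P, ejecting 8. So w(6) = 8. P is now [[1, 2], [3, 9], [5]].
Step i=5: Q has 5 at row 2, column 2; remove 9 from row 2 of P and reverse-bump: 9 enters row 1 and ejects 2. So w(5) = 2. P is now [[1, 9], [3], [5]].
Step i=4: Q has 4 at row 3, column 1; remove 5 from row 3 of P and reverse-bump: 5 enters row 2 and ejects 3; 3 enters row 1 and ejects 1. So w(4) = 1. P is now [[3, 9], [5]].
Step i=3: Q has 3 at row 1, column 2; remove that cell from P, ejecting 9. So w(3) = 9. P is now [[3], [5]].
Step i=2: Q has 2 at row 2, column 1; remove 5 from row 2 of P and reverse-bump: 5 enters row 1 and ejects 3. So w(2) = 3. P is now [[5]].
Step i=1: Q has 1 at row 1, column 1; remove that cell from P, ejecting 5. So w(1) = 5. P is now [].

So w = 5 3 9 1 2 8 6 4 7.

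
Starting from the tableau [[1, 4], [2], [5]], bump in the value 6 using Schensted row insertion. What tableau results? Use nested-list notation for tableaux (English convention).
6 is larger than every entry of row 1, so it is appended to row 1. The new tableau is [[1, 4, 6], [2], [5]].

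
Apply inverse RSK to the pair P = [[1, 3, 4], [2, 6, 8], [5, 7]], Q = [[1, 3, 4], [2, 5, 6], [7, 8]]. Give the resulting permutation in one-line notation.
5 2 7 8 3 6 1 4

Reverse the RSK construction: for i from n down to 1, find the cell of Q containing i, remove the entry at that cell from P, and reverse-bump it up through P; the value ejected from row 1 is w(i).

Step i=8: Q has 8 at row 3, column 2; remove 7 from row 3 of P and reverse-bump: 7 enters row 2 and ejects 6; 6 enters row 1 and ejects 4. So w(8) = 4. P is now [[1, 3, 6], [2, 7, 8], [5]].
Step i=7: Q has 7 at row 3, column 1; remove 5 from row 3 of P and reverse-bump: 5 enters row 2 and ejects 2; 2 enters row 1 and ejects 1. So w(7) = 1. P is now [[2, 3, 6], [5, 7, 8]].
Step i=6: Q has 6 at row 2, column 3; remove 8 from row 2 of P and reverse-bump: 8 enters row 1 and ejects 6. So w(6) = 6. P is now [[2, 3, 8], [5, 7]].
Step i=5: Q has 5 at row 2, column 2; remove 7 from row 2 of P and reverse-bump: 7 enters row 1 and ejects 3. So w(5) = 3. P is now [[2, 7, 8], [5]].
Step i=4: Q has 4 at row 1, column 3; remove that cell from P, ejecting 8. So w(4) = 8. P is now [[2, 7], [5]].
Step i=3: Q has 3 at row 1, column 2; remove that cell from P, ejecting 7. So w(3) = 7. P is now [[2], [5]].
Step i=2: Q has 2 at row 2, column 1; remove 5 from row 2 of P and reverse-bump: 5 enters row 1 and ejects 2. So w(2) = 2. P is now [[5]].
Step i=1: Q has 1 at row 1, column 1; remove that cell from P, ejecting 5. So w(1) = 5. P is now [].

So w = 5 2 7 8 3 6 1 4.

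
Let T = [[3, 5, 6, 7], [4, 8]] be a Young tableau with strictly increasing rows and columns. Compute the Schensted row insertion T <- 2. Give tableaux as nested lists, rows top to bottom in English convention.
In row 1, 2 replaces 3 (the leftmost entry greater than 2); 3 is bumped to row 2. In row 2, 3 replaces 4 (the leftmost entry greater than 3); 4 is bumped to row 3. 4 starts a new row 3. The new tableau is [[2, 5, 6, 7], [3, 8], [4]].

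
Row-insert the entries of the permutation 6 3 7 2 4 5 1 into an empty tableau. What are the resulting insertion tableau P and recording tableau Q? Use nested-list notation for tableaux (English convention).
Insert each entry of the permutation into P by Schensted row insertion, recording in Q the position of each new cell.

Insert 6: appended to row 1. P = [[6]], Q = [[1]].
Insert 3: 3 bumps 6 from row 1; 6 starts row 2. P = [[3], [6]], Q = [[1], [2]].
Insert 7: appended to row 1. P = [[3, 7], [6]], Q = [[1, 3], [2]].
Insert 2: 2 bumps 3 from row 1; 3 bumps 6 from row 2; 6 starts row 3. P = [[2, 7], [3], [6]], Q = [[1, 3], [2], [4]].
Insert 4: 4 bumps 7 from row 1; 7 appends to row 2. P = [[2, 4], [3, 7], [6]], Q = [[1, 3], [2, 5], [4]].
Insert 5: appended to row 1. P = [[2, 4, 5], [3, 7], [6]], Q = [[1, 3, 6], [2, 5], [4]].
Insert 1: 1 bumps 2 from row 1; 2 bumps 3 from row 2; 3 bumps 6 from row 3; 6 starts row 4. P = [[1, 4, 5], [2, 7], [3], [6]], Q = [[1, 3, 6], [2, 5], [4], [7]].

So P = [[1, 4, 5], [2, 7], [3], [6]], Q = [[1, 3, 6], [2, 5], [4], [7]].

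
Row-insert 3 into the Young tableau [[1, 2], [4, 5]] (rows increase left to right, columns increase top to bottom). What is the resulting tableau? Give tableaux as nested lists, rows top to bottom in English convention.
3 is larger than every entry of row 1, so it is appended to row 1. The new tableau is [[1, 2, 3], [4, 5]].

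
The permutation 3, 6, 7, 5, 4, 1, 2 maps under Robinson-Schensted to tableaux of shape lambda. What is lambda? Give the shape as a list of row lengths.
Row-insert each entry into an empty tableau.

After inserting 3: P = [[3]].
After inserting 6: P = [[3, 6]].
After inserting 7: P = [[3, 6, 7]].
After inserting 5: P = [[3, 5, 7], [6]].
After inserting 4: P = [[3, 4, 7], [5], [6]].
After inserting 1: P = [[1, 4, 7], [3], [5], [6]].
After inserting 2: P = [[1, 2, 7], [3, 4], [5], [6]].

The final insertion tableau P = [[1, 2, 7], [3, 4], [5], [6]] has shape [3, 2, 1, 1].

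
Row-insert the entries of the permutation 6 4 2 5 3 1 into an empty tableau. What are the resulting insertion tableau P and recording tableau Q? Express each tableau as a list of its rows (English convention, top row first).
P = [[1, 3], [2, 5], [4], [6]], Q = [[1, 4], [2, 5], [3], [6]]

Insert each entry of the permutation into P by Schensted row insertion, recording in Q the position of each new cell.

Insert 6: appended to row 1. P = [[6]].
Insert 4: 4 bumps 6 from row 1; 6 starts row 2. P = [[4], [6]].
Insert 2: 2 bumps 4 from row 1; 4 bumps 6 from row 2; 6 starts row 3. P = [[2], [4], [6]].
Insert 5: appended to row 1. P = [[2, 5], [4], [6]].
Insert 3: 3 bumps 5 from row 1; 5 appends to row 2. P = [[2, 3], [4, 5], [6]].
Insert 1: 1 bumps 2 from row 1; 2 bumps 4 from row 2; 4 bumps 6 from row 3; 6 starts row 4. P = [[1, 3], [2, 5], [4], [6]].

So P = [[1, 3], [2, 5], [4], [6]], Q = [[1, 4], [2, 5], [3], [6]].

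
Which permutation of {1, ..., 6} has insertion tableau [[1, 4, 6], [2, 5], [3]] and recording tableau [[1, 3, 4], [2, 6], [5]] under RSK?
3 2 5 6 1 4

Reverse the RSK construction: for i from n down to 1, find the cell of Q containing i, remove the entry at that cell from P, and reverse-bump it up through P; the value ejected from row 1 is w(i).

Step i=6: Q has 6 at row 2, column 2; remove 5 from row 2 of P and reverse-bump: 5 enters row 1 and ejects 4. So w(6) = 4. P is now [[1, 5, 6], [2], [3]].
Step i=5: Q has 5 at row 3, column 1; remove 3 from row 3 of P and reverse-bump: 3 enters row 2 and ejects 2; 2 enters row 1 and ejects 1. So w(5) = 1. P is now [[2, 5, 6], [3]].
Step i=4: Q has 4 at row 1, column 3; remove that cell from P, ejecting 6. So w(4) = 6. P is now [[2, 5], [3]].
Step i=3: Q has 3 at row 1, column 2; remove that cell from P, ejecting 5. So w(3) = 5. P is now [[2], [3]].
Step i=2: Q has 2 at row 2, column 1; remove 3 from row 2 of P and reverse-bump: 3 enters row 1 and ejects 2. So w(2) = 2. P is now [[3]].
Step i=1: Q has 1 at row 1, column 1; remove that cell from P, ejecting 3. So w(1) = 3. P is now [].

So w = 3 2 5 6 1 4.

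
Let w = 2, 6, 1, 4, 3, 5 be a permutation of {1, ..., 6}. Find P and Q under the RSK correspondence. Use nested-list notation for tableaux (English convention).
Insert each entry of the permutation into P by Schensted row insertion, recording in Q the position of each new cell.

Insert 2: appended to row 1. P = [[2]], Q = [[1]].
Insert 6: appended to row 1. P = [[2, 6]], Q = [[1, 2]].
Insert 1: 1 bumps 2 from row 1; 2 starts row 2. P = [[1, 6], [2]], Q = [[1, 2], [3]].
Insert 4: 4 bumps 6 from row 1; 6 appends to row 2. P = [[1, 4], [2, 6]], Q = [[1, 2], [3, 4]].
Insert 3: 3 bumps 4 from row 1; 4 bumps 6 from row 2; 6 starts row 3. P = [[1, 3], [2, 4], [6]], Q = [[1, 2], [3, 4], [5]].
Insert 5: appended to row 1. P = [[1, 3, 5], [2, 4], [6]], Q = [[1, 2, 6], [3, 4], [5]].

So P = [[1, 3, 5], [2, 4], [6]], Q = [[1, 2, 6], [3, 4], [5]].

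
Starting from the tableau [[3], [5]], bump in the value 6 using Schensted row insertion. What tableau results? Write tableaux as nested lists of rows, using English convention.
6 is larger than every entry of row 1, so it is appended to row 1. The new tableau is [[3, 6], [5]].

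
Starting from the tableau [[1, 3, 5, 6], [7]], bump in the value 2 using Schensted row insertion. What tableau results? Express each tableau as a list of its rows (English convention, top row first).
In row 1, 2 replaces 3 (the leftmost entry greater than 2); 3 is bumped to row 2. In row 2, 3 replaces 7 (the leftmost entry greater than 3); 7 is bumped to row 3. 7 starts a new row 3. The new tableau is [[1, 2, 5, 6], [3], [7]].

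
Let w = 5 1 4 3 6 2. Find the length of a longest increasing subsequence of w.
3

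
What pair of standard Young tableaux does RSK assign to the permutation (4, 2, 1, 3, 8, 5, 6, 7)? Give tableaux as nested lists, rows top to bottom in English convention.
P = [[1, 3, 5, 6, 7], [2, 8], [4]], Q = [[1, 4, 5, 7, 8], [2, 6], [3]]

Insert each entry of the permutation into P by Schensted row insertion, recording in Q the position of each new cell.

Insert 4: appended to row 1. P = [[4]], Q = [[1]].
Insert 2: 2 bumps 4 from row 1; 4 starts row 2. P = [[2], [4]], Q = [[1], [2]].
Insert 1: 1 bumps 2 from row 1; 2 bumps 4 from row 2; 4 starts row 3. P = [[1], [2], [4]], Q = [[1], [2], [3]].
Insert 3: appended to row 1. P = [[1, 3], [2], [4]], Q = [[1, 4], [2], [3]].
Insert 8: appended to row 1. P = [[1, 3, 8], [2], [4]], Q = [[1, 4, 5], [2], [3]].
Insert 5: 5 bumps 8 from row 1; 8 appends to row 2. P = [[1, 3, 5], [2, 8], [4]], Q = [[1, 4, 5], [2, 6], [3]].
Insert 6: appended to row 1. P = [[1, 3, 5, 6], [2, 8], [4]], Q = [[1, 4, 5, 7], [2, 6], [3]].
Insert 7: appended to row 1. P = [[1, 3, 5, 6, 7], [2, 8], [4]], Q = [[1, 4, 5, 7, 8], [2, 6], [3]].

So P = [[1, 3, 5, 6, 7], [2, 8], [4]], Q = [[1, 4, 5, 7, 8], [2, 6], [3]].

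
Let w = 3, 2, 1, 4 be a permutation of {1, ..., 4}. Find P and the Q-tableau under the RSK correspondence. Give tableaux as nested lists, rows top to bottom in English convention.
P = [[1, 4], [2], [3]], Q = [[1, 4], [2], [3]]

Insert each entry of the permutation into P by Schensted row insertion, recording in Q the position of each new cell.

After inserting 3: P = [[3]].
After inserting 2: P = [[2], [3]].
After inserting 1: P = [[1], [2], [3]].
After inserting 4: P = [[1, 4], [2], [3]].

So P = [[1, 4], [2], [3]], Q = [[1, 4], [2], [3]].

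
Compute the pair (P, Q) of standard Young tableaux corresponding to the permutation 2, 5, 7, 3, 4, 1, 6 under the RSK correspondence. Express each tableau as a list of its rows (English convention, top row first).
P = [[1, 3, 4, 6], [2, 7], [5]], Q = [[1, 2, 3, 7], [4, 5], [6]]

Insert each entry of the permutation into P by Schensted row insertion, recording in Q the position of each new cell.

After inserting 2: P = [[2]].
After inserting 5: P = [[2, 5]].
After inserting 7: P = [[2, 5, 7]].
After inserting 3: P = [[2, 3, 7], [5]].
After inserting 4: P = [[2, 3, 4], [5, 7]].
After inserting 1: P = [[1, 3, 4], [2, 7], [5]].
After inserting 6: P = [[1, 3, 4, 6], [2, 7], [5]].

So P = [[1, 3, 4, 6], [2, 7], [5]], Q = [[1, 2, 3, 7], [4, 5], [6]].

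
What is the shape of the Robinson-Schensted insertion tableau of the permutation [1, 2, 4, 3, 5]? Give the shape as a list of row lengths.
Row-insert each entry into an empty tableau.

After inserting 1: P = [[1]].
After inserting 2: P = [[1, 2]].
After inserting 4: P = [[1, 2, 4]].
After inserting 3: P = [[1, 2, 3], [4]].
After inserting 5: P = [[1, 2, 3, 5], [4]].

The final insertion tableau P = [[1, 2, 3, 5], [4]] has shape [4, 1].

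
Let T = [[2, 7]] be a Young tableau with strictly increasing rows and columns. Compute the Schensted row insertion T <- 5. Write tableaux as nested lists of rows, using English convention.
In row 1, 5 replaces 7 (the leftmost entry greater than 5); 7 is bumped to row 2. 7 starts a new row 2. The new tableau is [[2, 5], [7]].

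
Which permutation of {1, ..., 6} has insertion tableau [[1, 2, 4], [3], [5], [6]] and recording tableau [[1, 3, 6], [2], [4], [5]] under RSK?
6 1 5 3 2 4

Reverse RSK: for i = n, n-1, ..., 1, locate i in Q, remove the corresponding corner cell from P, and reverse-bump its entry up through P; the value ejected from row 1 is w(i).

So w = 6 1 5 3 2 4.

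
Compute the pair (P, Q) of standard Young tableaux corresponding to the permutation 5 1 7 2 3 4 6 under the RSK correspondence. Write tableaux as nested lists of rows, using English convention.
P = [[1, 2, 3, 4, 6], [5, 7]], Q = [[1, 3, 5, 6, 7], [2, 4]]

Insert each entry of the permutation into P by Schensted row insertion, recording in Q the position of each new cell.

Insert 5: appended to row 1. P = [[5]], Q = [[1]].
Insert 1: 1 bumps 5 from row 1; 5 starts row 2. P = [[1], [5]], Q = [[1], [2]].
Insert 7: appended to row 1. P = [[1, 7], [5]], Q = [[1, 3], [2]].
Insert 2: 2 bumps 7 from row 1; 7 appends to row 2. P = [[1, 2], [5, 7]], Q = [[1, 3], [2, 4]].
Insert 3: appended to row 1. P = [[1, 2, 3], [5, 7]], Q = [[1, 3, 5], [2, 4]].
Insert 4: appended to row 1. P = [[1, 2, 3, 4], [5, 7]], Q = [[1, 3, 5, 6], [2, 4]].
Insert 6: appended to row 1. P = [[1, 2, 3, 4, 6], [5, 7]], Q = [[1, 3, 5, 6, 7], [2, 4]].

So P = [[1, 2, 3, 4, 6], [5, 7]], Q = [[1, 3, 5, 6, 7], [2, 4]].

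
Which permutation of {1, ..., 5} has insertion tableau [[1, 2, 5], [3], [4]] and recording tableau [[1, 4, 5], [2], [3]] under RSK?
Reverse the RSK construction: for i from n down to 1, find the cell of Q containing i, remove the entry at that cell from P, and reverse-bump it up through P; the value ejected from row 1 is w(i).

Step i=5: Q has 5 at row 1, column 3; remove that cell from P, ejecting 5. So w(5) = 5. P is now [[1, 2], [3], [4]].
Step i=4: Q has 4 at row 1, column 2; remove that cell from P, ejecting 2. So w(4) = 2. P is now [[1], [3], [4]].
Step i=3: Q has 3 at row 3, column 1; remove 4 from row 3 of P and reverse-bump: 4 enters row 2 and ejects 3; 3 enters row 1 and ejects 1. So w(3) = 1. P is now [[3], [4]].
Step i=2: Q has 2 at row 2, column 1; remove 4 from row 2 of P and reverse-bump: 4 enters row 1 and ejects 3. So w(2) = 3. P is now [[4]].
Step i=1: Q has 1 at row 1, column 1; remove that cell from P, ejecting 4. So w(1) = 4. P is now [].

So w = 4 3 1 2 5.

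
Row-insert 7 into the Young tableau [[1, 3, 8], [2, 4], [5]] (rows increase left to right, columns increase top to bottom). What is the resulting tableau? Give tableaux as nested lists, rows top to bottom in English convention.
[[1, 3, 7], [2, 4, 8], [5]]

In row 1, 7 replaces 8 (the leftmost entry greater than 7); 8 is bumped to row 2. 8 is appended to row 2. The new tableau is [[1, 3, 7], [2, 4, 8], [5]].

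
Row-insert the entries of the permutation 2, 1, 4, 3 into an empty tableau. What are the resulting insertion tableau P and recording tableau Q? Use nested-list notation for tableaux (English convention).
Insert each entry of the permutation into P by Schensted row insertion, recording in Q the position of each new cell.

Insert 2: appended to row 1. P = [[2]], Q = [[1]].
Insert 1: 1 bumps 2 from row 1; 2 starts row 2. P = [[1], [2]], Q = [[1], [2]].
Insert 4: appended to row 1. P = [[1, 4], [2]], Q = [[1, 3], [2]].
Insert 3: 3 bumps 4 from row 1; 4 appends to row 2. P = [[1, 3], [2, 4]], Q = [[1, 3], [2, 4]].

So P = [[1, 3], [2, 4]], Q = [[1, 3], [2, 4]].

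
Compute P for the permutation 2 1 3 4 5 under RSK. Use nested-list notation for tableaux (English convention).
P = [[1, 3, 4, 5], [2]]

Insert 2: appended to row 1. P = [[2]].
Insert 1: 1 bumps 2 from row 1; 2 starts row 2. P = [[1], [2]].
Insert 3: appended to row 1. P = [[1, 3], [2]].
Insert 4: appended to row 1. P = [[1, 3, 4], [2]].
Insert 5: appended to row 1. P = [[1, 3, 4, 5], [2]].

So P = [[1, 3, 4, 5], [2]].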